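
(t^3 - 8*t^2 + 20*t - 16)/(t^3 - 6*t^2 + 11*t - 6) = (t^2 - 6*t + 8)/(t^2 - 4*t + 3)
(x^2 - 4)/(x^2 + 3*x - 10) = (x + 2)/(x + 5)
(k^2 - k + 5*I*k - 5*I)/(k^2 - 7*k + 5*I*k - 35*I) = (k - 1)/(k - 7)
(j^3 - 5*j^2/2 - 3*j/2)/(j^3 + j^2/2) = (j - 3)/j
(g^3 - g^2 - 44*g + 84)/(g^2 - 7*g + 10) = (g^2 + g - 42)/(g - 5)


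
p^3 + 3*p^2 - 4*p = p*(p - 1)*(p + 4)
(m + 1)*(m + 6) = m^2 + 7*m + 6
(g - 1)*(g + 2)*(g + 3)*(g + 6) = g^4 + 10*g^3 + 25*g^2 - 36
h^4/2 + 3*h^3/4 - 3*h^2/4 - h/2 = h*(h/2 + 1)*(h - 1)*(h + 1/2)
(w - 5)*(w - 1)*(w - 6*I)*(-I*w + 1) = -I*w^4 - 5*w^3 + 6*I*w^3 + 30*w^2 - 11*I*w^2 - 25*w + 36*I*w - 30*I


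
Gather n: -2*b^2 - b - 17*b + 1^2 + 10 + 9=-2*b^2 - 18*b + 20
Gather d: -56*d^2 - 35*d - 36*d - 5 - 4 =-56*d^2 - 71*d - 9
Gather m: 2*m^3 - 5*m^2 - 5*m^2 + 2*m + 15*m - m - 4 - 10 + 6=2*m^3 - 10*m^2 + 16*m - 8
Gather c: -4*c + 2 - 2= -4*c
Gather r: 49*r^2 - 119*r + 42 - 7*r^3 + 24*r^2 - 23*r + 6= -7*r^3 + 73*r^2 - 142*r + 48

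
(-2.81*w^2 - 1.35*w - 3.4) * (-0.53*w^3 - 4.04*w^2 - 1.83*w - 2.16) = 1.4893*w^5 + 12.0679*w^4 + 12.3983*w^3 + 22.2761*w^2 + 9.138*w + 7.344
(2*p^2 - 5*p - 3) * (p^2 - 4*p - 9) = 2*p^4 - 13*p^3 - p^2 + 57*p + 27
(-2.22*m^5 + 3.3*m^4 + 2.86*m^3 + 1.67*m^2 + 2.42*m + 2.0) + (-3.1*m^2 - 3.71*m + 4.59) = -2.22*m^5 + 3.3*m^4 + 2.86*m^3 - 1.43*m^2 - 1.29*m + 6.59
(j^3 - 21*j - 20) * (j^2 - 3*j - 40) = j^5 - 3*j^4 - 61*j^3 + 43*j^2 + 900*j + 800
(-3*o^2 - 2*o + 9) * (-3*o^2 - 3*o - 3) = 9*o^4 + 15*o^3 - 12*o^2 - 21*o - 27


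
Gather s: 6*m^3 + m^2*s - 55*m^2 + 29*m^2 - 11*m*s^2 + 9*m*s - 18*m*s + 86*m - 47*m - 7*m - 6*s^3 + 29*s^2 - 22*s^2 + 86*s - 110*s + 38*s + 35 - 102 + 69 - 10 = 6*m^3 - 26*m^2 + 32*m - 6*s^3 + s^2*(7 - 11*m) + s*(m^2 - 9*m + 14) - 8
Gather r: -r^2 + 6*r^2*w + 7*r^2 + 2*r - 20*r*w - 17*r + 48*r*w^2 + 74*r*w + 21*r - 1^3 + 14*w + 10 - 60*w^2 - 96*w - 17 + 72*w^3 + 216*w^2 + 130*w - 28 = r^2*(6*w + 6) + r*(48*w^2 + 54*w + 6) + 72*w^3 + 156*w^2 + 48*w - 36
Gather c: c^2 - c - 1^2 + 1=c^2 - c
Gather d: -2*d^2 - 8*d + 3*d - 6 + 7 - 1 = -2*d^2 - 5*d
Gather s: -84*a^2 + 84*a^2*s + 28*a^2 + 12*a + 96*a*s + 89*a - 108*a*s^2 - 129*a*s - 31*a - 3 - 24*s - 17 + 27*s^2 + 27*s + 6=-56*a^2 + 70*a + s^2*(27 - 108*a) + s*(84*a^2 - 33*a + 3) - 14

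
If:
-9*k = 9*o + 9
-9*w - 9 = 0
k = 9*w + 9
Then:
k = 0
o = -1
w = -1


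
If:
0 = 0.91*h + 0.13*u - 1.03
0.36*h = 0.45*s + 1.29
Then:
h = 1.13186813186813 - 0.142857142857143*u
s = -0.114285714285714*u - 1.96117216117216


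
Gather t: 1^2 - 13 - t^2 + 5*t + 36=-t^2 + 5*t + 24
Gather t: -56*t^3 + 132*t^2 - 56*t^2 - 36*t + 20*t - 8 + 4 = -56*t^3 + 76*t^2 - 16*t - 4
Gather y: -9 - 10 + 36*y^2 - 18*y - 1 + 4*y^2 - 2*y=40*y^2 - 20*y - 20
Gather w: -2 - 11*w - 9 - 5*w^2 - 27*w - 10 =-5*w^2 - 38*w - 21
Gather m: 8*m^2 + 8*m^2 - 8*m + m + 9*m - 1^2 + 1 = 16*m^2 + 2*m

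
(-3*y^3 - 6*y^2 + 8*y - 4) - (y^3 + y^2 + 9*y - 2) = -4*y^3 - 7*y^2 - y - 2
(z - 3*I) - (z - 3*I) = 0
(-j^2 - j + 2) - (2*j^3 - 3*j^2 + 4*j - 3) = -2*j^3 + 2*j^2 - 5*j + 5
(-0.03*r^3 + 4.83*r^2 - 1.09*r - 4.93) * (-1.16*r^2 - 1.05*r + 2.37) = 0.0348*r^5 - 5.5713*r^4 - 3.8782*r^3 + 18.3104*r^2 + 2.5932*r - 11.6841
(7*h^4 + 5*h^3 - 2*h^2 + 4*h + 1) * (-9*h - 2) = -63*h^5 - 59*h^4 + 8*h^3 - 32*h^2 - 17*h - 2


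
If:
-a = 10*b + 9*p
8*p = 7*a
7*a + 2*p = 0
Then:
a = 0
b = 0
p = 0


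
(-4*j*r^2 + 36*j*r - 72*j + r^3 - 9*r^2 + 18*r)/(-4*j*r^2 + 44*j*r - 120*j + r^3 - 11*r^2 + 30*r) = (r - 3)/(r - 5)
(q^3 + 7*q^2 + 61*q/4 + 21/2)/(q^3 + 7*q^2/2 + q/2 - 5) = (4*q^2 + 20*q + 21)/(2*(2*q^2 + 3*q - 5))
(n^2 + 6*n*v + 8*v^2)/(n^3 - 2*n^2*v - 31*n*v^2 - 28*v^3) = (-n - 2*v)/(-n^2 + 6*n*v + 7*v^2)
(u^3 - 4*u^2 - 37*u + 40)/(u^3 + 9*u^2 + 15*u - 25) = (u - 8)/(u + 5)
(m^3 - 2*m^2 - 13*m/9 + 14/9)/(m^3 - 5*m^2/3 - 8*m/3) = (9*m^2 - 27*m + 14)/(3*m*(3*m - 8))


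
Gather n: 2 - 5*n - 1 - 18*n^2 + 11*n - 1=-18*n^2 + 6*n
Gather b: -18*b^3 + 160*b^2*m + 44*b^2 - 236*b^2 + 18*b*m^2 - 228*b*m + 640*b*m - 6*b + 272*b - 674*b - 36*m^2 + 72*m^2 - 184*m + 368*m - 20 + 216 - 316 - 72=-18*b^3 + b^2*(160*m - 192) + b*(18*m^2 + 412*m - 408) + 36*m^2 + 184*m - 192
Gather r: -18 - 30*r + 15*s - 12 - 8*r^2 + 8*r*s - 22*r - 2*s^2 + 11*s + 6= -8*r^2 + r*(8*s - 52) - 2*s^2 + 26*s - 24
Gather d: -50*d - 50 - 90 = -50*d - 140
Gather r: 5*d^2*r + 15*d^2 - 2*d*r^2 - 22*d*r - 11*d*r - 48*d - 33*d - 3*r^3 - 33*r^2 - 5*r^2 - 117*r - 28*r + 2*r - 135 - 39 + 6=15*d^2 - 81*d - 3*r^3 + r^2*(-2*d - 38) + r*(5*d^2 - 33*d - 143) - 168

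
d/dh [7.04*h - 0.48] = 7.04000000000000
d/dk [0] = 0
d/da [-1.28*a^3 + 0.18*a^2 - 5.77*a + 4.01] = -3.84*a^2 + 0.36*a - 5.77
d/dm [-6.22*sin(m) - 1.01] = -6.22*cos(m)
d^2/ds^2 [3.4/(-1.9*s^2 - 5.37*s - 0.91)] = (24.548*s^2 + 69.3804*s - 3.4*(3.8*s + 5.37)*(7.6*s + 10.74) + 11.7572)/(1.9*s^2 + 5.37*s + 0.91)^3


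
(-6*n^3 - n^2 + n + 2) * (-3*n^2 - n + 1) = 18*n^5 + 9*n^4 - 8*n^3 - 8*n^2 - n + 2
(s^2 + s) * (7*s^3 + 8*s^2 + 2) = 7*s^5 + 15*s^4 + 8*s^3 + 2*s^2 + 2*s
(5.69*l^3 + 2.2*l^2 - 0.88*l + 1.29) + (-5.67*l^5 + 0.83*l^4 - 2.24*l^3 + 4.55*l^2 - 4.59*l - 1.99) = -5.67*l^5 + 0.83*l^4 + 3.45*l^3 + 6.75*l^2 - 5.47*l - 0.7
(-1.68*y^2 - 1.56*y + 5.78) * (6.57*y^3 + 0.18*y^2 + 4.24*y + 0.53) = -11.0376*y^5 - 10.5516*y^4 + 30.5706*y^3 - 6.4644*y^2 + 23.6804*y + 3.0634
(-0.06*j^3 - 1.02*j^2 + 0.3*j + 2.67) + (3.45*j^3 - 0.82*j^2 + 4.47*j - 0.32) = 3.39*j^3 - 1.84*j^2 + 4.77*j + 2.35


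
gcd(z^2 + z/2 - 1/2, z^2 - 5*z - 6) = z + 1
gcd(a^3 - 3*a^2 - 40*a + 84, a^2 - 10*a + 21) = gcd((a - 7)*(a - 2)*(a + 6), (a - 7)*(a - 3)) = a - 7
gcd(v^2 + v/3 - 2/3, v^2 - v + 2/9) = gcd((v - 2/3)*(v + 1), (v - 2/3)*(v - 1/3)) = v - 2/3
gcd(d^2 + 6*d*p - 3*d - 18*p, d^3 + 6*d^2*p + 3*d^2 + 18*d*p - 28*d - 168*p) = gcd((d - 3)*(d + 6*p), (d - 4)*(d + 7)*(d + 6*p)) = d + 6*p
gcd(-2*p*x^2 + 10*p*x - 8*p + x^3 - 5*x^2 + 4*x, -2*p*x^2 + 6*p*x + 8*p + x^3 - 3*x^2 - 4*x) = -2*p*x + 8*p + x^2 - 4*x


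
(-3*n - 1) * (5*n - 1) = -15*n^2 - 2*n + 1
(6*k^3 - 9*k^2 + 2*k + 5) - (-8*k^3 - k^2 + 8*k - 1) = 14*k^3 - 8*k^2 - 6*k + 6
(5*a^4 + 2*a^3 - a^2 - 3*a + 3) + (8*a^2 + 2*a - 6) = 5*a^4 + 2*a^3 + 7*a^2 - a - 3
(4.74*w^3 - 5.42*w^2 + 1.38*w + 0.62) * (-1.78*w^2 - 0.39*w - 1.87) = -8.4372*w^5 + 7.799*w^4 - 9.2064*w^3 + 8.4936*w^2 - 2.8224*w - 1.1594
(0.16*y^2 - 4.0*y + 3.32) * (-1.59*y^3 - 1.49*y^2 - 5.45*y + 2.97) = -0.2544*y^5 + 6.1216*y^4 - 0.1908*y^3 + 17.3284*y^2 - 29.974*y + 9.8604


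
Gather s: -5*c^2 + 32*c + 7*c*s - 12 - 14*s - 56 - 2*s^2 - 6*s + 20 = -5*c^2 + 32*c - 2*s^2 + s*(7*c - 20) - 48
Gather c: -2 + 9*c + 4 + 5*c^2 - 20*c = 5*c^2 - 11*c + 2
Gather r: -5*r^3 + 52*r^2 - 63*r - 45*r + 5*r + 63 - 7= -5*r^3 + 52*r^2 - 103*r + 56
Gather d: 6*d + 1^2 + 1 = 6*d + 2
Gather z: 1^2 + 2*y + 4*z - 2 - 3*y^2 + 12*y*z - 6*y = -3*y^2 - 4*y + z*(12*y + 4) - 1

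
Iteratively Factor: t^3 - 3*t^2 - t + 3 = (t + 1)*(t^2 - 4*t + 3) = (t - 3)*(t + 1)*(t - 1)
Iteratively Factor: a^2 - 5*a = (a)*(a - 5)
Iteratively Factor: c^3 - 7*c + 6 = (c - 2)*(c^2 + 2*c - 3) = (c - 2)*(c - 1)*(c + 3)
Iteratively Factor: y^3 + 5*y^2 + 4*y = (y + 1)*(y^2 + 4*y) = y*(y + 1)*(y + 4)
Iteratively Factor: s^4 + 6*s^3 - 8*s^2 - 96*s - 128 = (s + 4)*(s^3 + 2*s^2 - 16*s - 32) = (s - 4)*(s + 4)*(s^2 + 6*s + 8) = (s - 4)*(s + 2)*(s + 4)*(s + 4)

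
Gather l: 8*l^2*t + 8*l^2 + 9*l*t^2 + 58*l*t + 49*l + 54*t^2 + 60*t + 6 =l^2*(8*t + 8) + l*(9*t^2 + 58*t + 49) + 54*t^2 + 60*t + 6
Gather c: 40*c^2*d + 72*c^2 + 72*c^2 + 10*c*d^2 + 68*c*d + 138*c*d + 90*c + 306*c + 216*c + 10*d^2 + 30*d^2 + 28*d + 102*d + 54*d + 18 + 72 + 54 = c^2*(40*d + 144) + c*(10*d^2 + 206*d + 612) + 40*d^2 + 184*d + 144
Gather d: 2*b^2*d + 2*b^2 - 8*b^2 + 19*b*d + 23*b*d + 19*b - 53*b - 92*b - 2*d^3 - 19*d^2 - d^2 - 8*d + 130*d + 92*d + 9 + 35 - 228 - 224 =-6*b^2 - 126*b - 2*d^3 - 20*d^2 + d*(2*b^2 + 42*b + 214) - 408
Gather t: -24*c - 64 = -24*c - 64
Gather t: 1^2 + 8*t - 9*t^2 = -9*t^2 + 8*t + 1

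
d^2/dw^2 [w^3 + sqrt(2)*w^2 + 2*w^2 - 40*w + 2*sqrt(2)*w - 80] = 6*w + 2*sqrt(2) + 4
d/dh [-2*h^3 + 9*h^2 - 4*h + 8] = -6*h^2 + 18*h - 4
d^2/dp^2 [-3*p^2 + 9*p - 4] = -6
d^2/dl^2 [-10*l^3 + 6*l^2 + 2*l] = 12 - 60*l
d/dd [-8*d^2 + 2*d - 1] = 2 - 16*d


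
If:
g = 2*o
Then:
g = 2*o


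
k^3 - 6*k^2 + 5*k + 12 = (k - 4)*(k - 3)*(k + 1)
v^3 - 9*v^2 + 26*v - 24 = (v - 4)*(v - 3)*(v - 2)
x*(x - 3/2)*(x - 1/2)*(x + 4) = x^4 + 2*x^3 - 29*x^2/4 + 3*x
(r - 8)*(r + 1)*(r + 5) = r^3 - 2*r^2 - 43*r - 40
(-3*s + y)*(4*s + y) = -12*s^2 + s*y + y^2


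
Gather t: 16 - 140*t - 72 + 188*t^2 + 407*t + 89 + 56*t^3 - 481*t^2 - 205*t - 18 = 56*t^3 - 293*t^2 + 62*t + 15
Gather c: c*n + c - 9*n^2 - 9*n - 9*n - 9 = c*(n + 1) - 9*n^2 - 18*n - 9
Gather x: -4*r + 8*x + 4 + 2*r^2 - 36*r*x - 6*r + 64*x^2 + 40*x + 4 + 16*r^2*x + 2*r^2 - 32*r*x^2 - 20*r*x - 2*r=4*r^2 - 12*r + x^2*(64 - 32*r) + x*(16*r^2 - 56*r + 48) + 8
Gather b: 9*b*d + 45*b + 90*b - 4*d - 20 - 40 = b*(9*d + 135) - 4*d - 60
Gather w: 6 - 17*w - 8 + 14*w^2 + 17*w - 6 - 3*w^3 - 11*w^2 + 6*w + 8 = -3*w^3 + 3*w^2 + 6*w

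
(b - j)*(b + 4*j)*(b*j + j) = b^3*j + 3*b^2*j^2 + b^2*j - 4*b*j^3 + 3*b*j^2 - 4*j^3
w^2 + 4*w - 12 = (w - 2)*(w + 6)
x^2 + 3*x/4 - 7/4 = (x - 1)*(x + 7/4)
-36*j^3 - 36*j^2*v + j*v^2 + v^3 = (-6*j + v)*(j + v)*(6*j + v)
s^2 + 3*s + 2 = (s + 1)*(s + 2)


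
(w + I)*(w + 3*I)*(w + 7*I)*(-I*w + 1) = -I*w^4 + 12*w^3 + 42*I*w^2 - 52*w - 21*I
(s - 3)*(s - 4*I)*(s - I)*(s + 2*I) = s^4 - 3*s^3 - 3*I*s^3 + 6*s^2 + 9*I*s^2 - 18*s - 8*I*s + 24*I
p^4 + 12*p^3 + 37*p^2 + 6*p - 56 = (p - 1)*(p + 2)*(p + 4)*(p + 7)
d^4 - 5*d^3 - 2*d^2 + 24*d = d*(d - 4)*(d - 3)*(d + 2)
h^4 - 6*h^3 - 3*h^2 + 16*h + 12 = (h - 6)*(h - 2)*(h + 1)^2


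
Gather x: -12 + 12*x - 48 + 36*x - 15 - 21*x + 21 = 27*x - 54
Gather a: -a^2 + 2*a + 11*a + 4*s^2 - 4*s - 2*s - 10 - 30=-a^2 + 13*a + 4*s^2 - 6*s - 40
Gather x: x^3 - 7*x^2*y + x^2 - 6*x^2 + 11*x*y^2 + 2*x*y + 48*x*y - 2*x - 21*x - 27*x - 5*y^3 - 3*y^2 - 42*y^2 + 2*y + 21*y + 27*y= x^3 + x^2*(-7*y - 5) + x*(11*y^2 + 50*y - 50) - 5*y^3 - 45*y^2 + 50*y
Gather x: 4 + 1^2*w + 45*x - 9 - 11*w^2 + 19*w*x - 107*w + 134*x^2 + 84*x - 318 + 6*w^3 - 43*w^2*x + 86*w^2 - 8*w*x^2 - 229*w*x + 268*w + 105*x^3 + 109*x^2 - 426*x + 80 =6*w^3 + 75*w^2 + 162*w + 105*x^3 + x^2*(243 - 8*w) + x*(-43*w^2 - 210*w - 297) - 243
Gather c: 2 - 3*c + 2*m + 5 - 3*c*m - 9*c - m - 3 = c*(-3*m - 12) + m + 4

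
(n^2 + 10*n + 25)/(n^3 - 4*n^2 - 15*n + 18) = (n^2 + 10*n + 25)/(n^3 - 4*n^2 - 15*n + 18)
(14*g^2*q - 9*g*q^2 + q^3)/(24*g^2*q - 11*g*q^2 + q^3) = (14*g^2 - 9*g*q + q^2)/(24*g^2 - 11*g*q + q^2)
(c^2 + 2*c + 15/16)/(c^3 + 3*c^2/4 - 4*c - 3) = (c + 5/4)/(c^2 - 4)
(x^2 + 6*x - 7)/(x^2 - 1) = (x + 7)/(x + 1)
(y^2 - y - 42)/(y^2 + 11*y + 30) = (y - 7)/(y + 5)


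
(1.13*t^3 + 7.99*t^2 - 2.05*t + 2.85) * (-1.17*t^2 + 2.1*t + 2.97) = -1.3221*t^5 - 6.9753*t^4 + 22.5336*t^3 + 16.0908*t^2 - 0.103499999999999*t + 8.4645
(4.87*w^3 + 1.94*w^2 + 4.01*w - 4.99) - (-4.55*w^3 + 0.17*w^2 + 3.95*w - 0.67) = 9.42*w^3 + 1.77*w^2 + 0.0599999999999996*w - 4.32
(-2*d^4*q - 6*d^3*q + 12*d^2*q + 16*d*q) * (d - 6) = -2*d^5*q + 6*d^4*q + 48*d^3*q - 56*d^2*q - 96*d*q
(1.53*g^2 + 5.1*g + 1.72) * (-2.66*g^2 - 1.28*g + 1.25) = -4.0698*g^4 - 15.5244*g^3 - 9.1907*g^2 + 4.1734*g + 2.15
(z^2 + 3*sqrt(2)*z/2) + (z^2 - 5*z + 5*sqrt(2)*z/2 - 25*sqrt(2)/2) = 2*z^2 - 5*z + 4*sqrt(2)*z - 25*sqrt(2)/2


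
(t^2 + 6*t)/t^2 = (t + 6)/t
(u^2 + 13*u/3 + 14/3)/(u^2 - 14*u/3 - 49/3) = (u + 2)/(u - 7)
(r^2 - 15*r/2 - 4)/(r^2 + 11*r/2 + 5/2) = (r - 8)/(r + 5)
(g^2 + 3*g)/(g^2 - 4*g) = (g + 3)/(g - 4)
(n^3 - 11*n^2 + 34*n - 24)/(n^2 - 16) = (n^2 - 7*n + 6)/(n + 4)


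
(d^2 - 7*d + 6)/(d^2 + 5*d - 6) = (d - 6)/(d + 6)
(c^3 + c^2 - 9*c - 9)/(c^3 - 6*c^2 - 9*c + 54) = (c + 1)/(c - 6)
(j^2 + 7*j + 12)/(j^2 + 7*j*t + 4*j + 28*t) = (j + 3)/(j + 7*t)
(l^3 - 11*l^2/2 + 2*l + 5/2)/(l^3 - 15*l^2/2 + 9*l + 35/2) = (2*l^2 - l - 1)/(2*l^2 - 5*l - 7)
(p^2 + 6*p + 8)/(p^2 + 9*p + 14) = (p + 4)/(p + 7)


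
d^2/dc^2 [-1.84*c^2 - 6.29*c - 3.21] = -3.68000000000000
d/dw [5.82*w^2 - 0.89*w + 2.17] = 11.64*w - 0.89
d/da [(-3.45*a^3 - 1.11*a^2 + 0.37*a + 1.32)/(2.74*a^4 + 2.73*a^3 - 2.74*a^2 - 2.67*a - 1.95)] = (9.453*a^6 + 6.0828*a^5 + 9.4419*a^4 + 1.9356*a^3 + 13.3492*a^2 + 11.5626*a + 2.8029)/(7.5076*a^8 + 14.9604*a^7 - 7.5623*a^6 - 29.592*a^5 - 17.7566*a^4 + 3.9846*a^3 + 17.8149*a^2 + 10.413*a + 3.8025)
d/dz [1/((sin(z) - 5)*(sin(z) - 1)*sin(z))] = (-3*cos(z) + 12/tan(z) - 5*cos(z)/sin(z)^2)/((sin(z) - 5)^2*(sin(z) - 1)^2)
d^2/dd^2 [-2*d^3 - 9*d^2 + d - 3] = -12*d - 18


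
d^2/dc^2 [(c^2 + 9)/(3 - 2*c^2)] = 126*(-2*c^2 - 1)/(8*c^6 - 36*c^4 + 54*c^2 - 27)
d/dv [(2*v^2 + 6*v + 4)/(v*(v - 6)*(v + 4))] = 2*(-v^4 - 6*v^3 - 24*v^2 + 8*v + 48)/(v^2*(v^4 - 4*v^3 - 44*v^2 + 96*v + 576))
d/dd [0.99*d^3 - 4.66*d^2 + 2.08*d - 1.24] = 2.97*d^2 - 9.32*d + 2.08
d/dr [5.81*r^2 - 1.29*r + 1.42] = 11.62*r - 1.29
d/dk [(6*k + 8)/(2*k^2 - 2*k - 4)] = (3*k^2 - 3*k - (2*k - 1)*(3*k + 4) - 6)/(-k^2 + k + 2)^2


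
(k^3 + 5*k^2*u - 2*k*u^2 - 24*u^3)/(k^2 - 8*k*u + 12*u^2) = (-k^2 - 7*k*u - 12*u^2)/(-k + 6*u)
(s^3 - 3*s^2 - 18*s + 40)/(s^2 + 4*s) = s - 7 + 10/s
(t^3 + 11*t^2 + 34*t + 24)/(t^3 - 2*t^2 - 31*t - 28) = (t + 6)/(t - 7)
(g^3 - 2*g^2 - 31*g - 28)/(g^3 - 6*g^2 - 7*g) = (g + 4)/g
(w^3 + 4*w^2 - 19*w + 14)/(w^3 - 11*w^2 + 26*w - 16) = (w + 7)/(w - 8)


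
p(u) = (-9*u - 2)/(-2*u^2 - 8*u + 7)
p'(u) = (-9*u - 2)*(4*u + 8)/(-2*u^2 - 8*u + 7)^2 - 9/(-2*u^2 - 8*u + 7)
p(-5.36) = -6.10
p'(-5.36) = -9.63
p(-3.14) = 2.12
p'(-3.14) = -1.50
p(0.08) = -0.43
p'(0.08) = -1.98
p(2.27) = 1.04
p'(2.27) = -0.41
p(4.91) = 0.57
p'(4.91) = -0.09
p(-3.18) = 2.18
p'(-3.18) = -1.58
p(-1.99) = 1.06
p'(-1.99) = -0.60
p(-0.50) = 0.24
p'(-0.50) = -0.72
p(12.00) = 0.29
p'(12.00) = -0.02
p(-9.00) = -0.95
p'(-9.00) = -0.21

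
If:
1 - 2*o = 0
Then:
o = 1/2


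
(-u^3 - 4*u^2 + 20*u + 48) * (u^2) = -u^5 - 4*u^4 + 20*u^3 + 48*u^2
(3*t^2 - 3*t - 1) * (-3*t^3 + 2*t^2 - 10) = -9*t^5 + 15*t^4 - 3*t^3 - 32*t^2 + 30*t + 10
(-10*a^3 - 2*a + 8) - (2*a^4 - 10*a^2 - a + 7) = -2*a^4 - 10*a^3 + 10*a^2 - a + 1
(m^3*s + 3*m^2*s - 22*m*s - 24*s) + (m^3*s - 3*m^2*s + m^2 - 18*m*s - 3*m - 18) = 2*m^3*s + m^2 - 40*m*s - 3*m - 24*s - 18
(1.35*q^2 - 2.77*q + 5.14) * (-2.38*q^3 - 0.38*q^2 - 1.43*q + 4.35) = -3.213*q^5 + 6.0796*q^4 - 13.1111*q^3 + 7.8804*q^2 - 19.3997*q + 22.359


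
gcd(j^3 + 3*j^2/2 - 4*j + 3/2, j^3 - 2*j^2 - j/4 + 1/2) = j - 1/2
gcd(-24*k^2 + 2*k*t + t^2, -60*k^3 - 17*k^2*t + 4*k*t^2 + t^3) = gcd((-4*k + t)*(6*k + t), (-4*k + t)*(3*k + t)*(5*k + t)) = -4*k + t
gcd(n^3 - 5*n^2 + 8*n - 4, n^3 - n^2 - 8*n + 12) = n^2 - 4*n + 4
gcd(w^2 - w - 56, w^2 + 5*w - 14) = w + 7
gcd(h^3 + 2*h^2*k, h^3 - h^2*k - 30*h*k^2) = h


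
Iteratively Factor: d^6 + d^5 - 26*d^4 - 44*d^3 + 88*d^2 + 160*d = (d)*(d^5 + d^4 - 26*d^3 - 44*d^2 + 88*d + 160) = d*(d - 5)*(d^4 + 6*d^3 + 4*d^2 - 24*d - 32) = d*(d - 5)*(d + 2)*(d^3 + 4*d^2 - 4*d - 16) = d*(d - 5)*(d - 2)*(d + 2)*(d^2 + 6*d + 8) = d*(d - 5)*(d - 2)*(d + 2)^2*(d + 4)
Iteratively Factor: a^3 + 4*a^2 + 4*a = (a)*(a^2 + 4*a + 4) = a*(a + 2)*(a + 2)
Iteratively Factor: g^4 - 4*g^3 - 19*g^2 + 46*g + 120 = (g - 5)*(g^3 + g^2 - 14*g - 24) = (g - 5)*(g + 2)*(g^2 - g - 12) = (g - 5)*(g - 4)*(g + 2)*(g + 3)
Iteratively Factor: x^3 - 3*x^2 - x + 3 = (x - 3)*(x^2 - 1) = (x - 3)*(x + 1)*(x - 1)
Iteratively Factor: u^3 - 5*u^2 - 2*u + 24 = (u - 3)*(u^2 - 2*u - 8) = (u - 3)*(u + 2)*(u - 4)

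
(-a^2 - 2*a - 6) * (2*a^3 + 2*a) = -2*a^5 - 4*a^4 - 14*a^3 - 4*a^2 - 12*a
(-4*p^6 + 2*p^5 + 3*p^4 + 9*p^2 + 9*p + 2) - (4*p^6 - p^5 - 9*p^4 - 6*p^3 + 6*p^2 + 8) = -8*p^6 + 3*p^5 + 12*p^4 + 6*p^3 + 3*p^2 + 9*p - 6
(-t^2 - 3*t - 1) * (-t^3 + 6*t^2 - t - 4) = t^5 - 3*t^4 - 16*t^3 + t^2 + 13*t + 4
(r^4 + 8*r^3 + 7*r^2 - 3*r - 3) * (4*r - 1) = 4*r^5 + 31*r^4 + 20*r^3 - 19*r^2 - 9*r + 3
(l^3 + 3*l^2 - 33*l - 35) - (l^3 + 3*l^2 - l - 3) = -32*l - 32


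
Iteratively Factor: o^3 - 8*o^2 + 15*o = (o - 5)*(o^2 - 3*o) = (o - 5)*(o - 3)*(o)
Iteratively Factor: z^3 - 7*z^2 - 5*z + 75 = (z - 5)*(z^2 - 2*z - 15) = (z - 5)*(z + 3)*(z - 5)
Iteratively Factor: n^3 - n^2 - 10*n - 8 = (n - 4)*(n^2 + 3*n + 2) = (n - 4)*(n + 1)*(n + 2)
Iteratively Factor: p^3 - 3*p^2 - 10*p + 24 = (p - 4)*(p^2 + p - 6) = (p - 4)*(p - 2)*(p + 3)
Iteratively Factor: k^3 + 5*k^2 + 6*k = (k + 3)*(k^2 + 2*k) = (k + 2)*(k + 3)*(k)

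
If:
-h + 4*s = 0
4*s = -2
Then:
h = -2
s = -1/2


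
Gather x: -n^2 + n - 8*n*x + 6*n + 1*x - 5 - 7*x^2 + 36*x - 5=-n^2 + 7*n - 7*x^2 + x*(37 - 8*n) - 10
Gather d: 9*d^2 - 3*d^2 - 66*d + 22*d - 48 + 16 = 6*d^2 - 44*d - 32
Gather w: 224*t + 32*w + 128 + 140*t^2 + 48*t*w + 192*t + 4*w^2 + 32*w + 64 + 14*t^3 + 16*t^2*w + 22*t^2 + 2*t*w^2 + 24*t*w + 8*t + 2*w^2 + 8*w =14*t^3 + 162*t^2 + 424*t + w^2*(2*t + 6) + w*(16*t^2 + 72*t + 72) + 192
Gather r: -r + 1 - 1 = -r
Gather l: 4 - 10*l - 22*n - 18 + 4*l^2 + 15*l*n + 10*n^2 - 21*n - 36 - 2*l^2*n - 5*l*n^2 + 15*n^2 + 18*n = l^2*(4 - 2*n) + l*(-5*n^2 + 15*n - 10) + 25*n^2 - 25*n - 50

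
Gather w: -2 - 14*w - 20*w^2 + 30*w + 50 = -20*w^2 + 16*w + 48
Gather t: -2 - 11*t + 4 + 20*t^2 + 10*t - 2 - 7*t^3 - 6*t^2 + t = -7*t^3 + 14*t^2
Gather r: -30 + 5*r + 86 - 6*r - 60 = -r - 4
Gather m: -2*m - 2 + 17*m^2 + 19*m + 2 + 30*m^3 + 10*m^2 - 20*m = 30*m^3 + 27*m^2 - 3*m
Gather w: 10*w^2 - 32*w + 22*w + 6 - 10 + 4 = 10*w^2 - 10*w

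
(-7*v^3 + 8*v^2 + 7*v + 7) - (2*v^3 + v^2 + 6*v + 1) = -9*v^3 + 7*v^2 + v + 6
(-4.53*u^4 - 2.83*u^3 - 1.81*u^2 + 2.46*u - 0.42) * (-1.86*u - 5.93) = 8.4258*u^5 + 32.1267*u^4 + 20.1485*u^3 + 6.1577*u^2 - 13.8066*u + 2.4906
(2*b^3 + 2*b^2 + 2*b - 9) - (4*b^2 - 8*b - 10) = 2*b^3 - 2*b^2 + 10*b + 1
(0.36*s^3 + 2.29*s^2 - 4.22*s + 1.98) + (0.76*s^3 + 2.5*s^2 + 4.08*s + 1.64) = 1.12*s^3 + 4.79*s^2 - 0.14*s + 3.62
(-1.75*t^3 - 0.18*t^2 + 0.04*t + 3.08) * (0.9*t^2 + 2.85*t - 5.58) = -1.575*t^5 - 5.1495*t^4 + 9.288*t^3 + 3.8904*t^2 + 8.5548*t - 17.1864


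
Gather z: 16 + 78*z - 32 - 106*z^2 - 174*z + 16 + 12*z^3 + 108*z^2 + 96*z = 12*z^3 + 2*z^2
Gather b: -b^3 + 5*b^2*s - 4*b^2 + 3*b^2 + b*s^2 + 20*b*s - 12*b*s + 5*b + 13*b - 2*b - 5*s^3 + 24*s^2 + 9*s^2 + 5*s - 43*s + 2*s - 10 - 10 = -b^3 + b^2*(5*s - 1) + b*(s^2 + 8*s + 16) - 5*s^3 + 33*s^2 - 36*s - 20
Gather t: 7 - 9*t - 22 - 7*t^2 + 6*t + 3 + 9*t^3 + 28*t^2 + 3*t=9*t^3 + 21*t^2 - 12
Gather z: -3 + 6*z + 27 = 6*z + 24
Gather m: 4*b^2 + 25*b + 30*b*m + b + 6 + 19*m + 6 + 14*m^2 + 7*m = 4*b^2 + 26*b + 14*m^2 + m*(30*b + 26) + 12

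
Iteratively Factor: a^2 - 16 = (a - 4)*(a + 4)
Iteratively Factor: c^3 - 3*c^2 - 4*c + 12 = (c + 2)*(c^2 - 5*c + 6) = (c - 3)*(c + 2)*(c - 2)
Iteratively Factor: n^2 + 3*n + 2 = (n + 1)*(n + 2)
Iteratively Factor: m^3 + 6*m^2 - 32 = (m + 4)*(m^2 + 2*m - 8) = (m + 4)^2*(m - 2)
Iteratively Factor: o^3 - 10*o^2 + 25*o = (o)*(o^2 - 10*o + 25) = o*(o - 5)*(o - 5)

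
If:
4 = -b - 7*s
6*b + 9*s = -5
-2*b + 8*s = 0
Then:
No Solution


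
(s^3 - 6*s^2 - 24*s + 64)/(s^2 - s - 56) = (s^2 + 2*s - 8)/(s + 7)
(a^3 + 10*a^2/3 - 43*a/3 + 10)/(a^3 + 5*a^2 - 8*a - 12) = (a^2 - 8*a/3 + 5/3)/(a^2 - a - 2)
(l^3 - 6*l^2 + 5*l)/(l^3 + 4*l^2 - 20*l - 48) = l*(l^2 - 6*l + 5)/(l^3 + 4*l^2 - 20*l - 48)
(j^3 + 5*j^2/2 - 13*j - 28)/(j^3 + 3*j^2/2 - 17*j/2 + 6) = (2*j^2 - 3*j - 14)/(2*j^2 - 5*j + 3)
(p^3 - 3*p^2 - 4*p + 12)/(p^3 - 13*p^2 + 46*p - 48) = (p + 2)/(p - 8)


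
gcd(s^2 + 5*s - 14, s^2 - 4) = s - 2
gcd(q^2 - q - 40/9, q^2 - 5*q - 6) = 1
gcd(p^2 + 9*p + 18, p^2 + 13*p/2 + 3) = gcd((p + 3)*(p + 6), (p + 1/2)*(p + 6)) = p + 6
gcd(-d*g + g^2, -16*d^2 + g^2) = 1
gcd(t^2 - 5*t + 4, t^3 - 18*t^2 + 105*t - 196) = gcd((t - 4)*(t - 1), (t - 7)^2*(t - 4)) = t - 4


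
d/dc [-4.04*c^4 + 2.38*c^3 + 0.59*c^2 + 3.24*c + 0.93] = -16.16*c^3 + 7.14*c^2 + 1.18*c + 3.24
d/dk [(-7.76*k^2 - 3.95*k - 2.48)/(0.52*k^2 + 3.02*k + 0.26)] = (-21.3812*k^2 - 1.456*k + 6.4626)/(0.2704*k^4 + 3.1408*k^3 + 9.3908*k^2 + 1.5704*k + 0.0676)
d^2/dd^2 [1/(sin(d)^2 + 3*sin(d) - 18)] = (-4*sin(d)^4 - 9*sin(d)^3 - 75*sin(d)^2 - 36*sin(d) + 54)/(sin(d)^2 + 3*sin(d) - 18)^3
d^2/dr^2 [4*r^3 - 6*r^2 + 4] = 24*r - 12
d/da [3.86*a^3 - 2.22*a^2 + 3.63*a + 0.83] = 11.58*a^2 - 4.44*a + 3.63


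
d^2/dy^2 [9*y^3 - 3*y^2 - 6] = 54*y - 6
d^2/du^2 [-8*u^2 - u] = -16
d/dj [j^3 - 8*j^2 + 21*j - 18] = 3*j^2 - 16*j + 21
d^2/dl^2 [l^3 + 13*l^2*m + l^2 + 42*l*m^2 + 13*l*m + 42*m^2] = 6*l + 26*m + 2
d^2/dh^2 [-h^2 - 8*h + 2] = -2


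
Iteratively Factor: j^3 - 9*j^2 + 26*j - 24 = (j - 3)*(j^2 - 6*j + 8) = (j - 4)*(j - 3)*(j - 2)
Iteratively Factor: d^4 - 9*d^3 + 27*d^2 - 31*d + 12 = (d - 3)*(d^3 - 6*d^2 + 9*d - 4) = (d - 3)*(d - 1)*(d^2 - 5*d + 4) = (d - 3)*(d - 1)^2*(d - 4)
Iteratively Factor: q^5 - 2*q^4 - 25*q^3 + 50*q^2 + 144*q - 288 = (q - 3)*(q^4 + q^3 - 22*q^2 - 16*q + 96) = (q - 3)*(q - 2)*(q^3 + 3*q^2 - 16*q - 48) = (q - 3)*(q - 2)*(q + 3)*(q^2 - 16) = (q - 3)*(q - 2)*(q + 3)*(q + 4)*(q - 4)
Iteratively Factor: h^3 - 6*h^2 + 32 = (h + 2)*(h^2 - 8*h + 16) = (h - 4)*(h + 2)*(h - 4)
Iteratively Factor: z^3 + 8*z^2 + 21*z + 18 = (z + 2)*(z^2 + 6*z + 9) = (z + 2)*(z + 3)*(z + 3)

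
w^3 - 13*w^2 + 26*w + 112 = (w - 8)*(w - 7)*(w + 2)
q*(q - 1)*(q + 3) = q^3 + 2*q^2 - 3*q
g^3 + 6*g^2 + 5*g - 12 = (g - 1)*(g + 3)*(g + 4)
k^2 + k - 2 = (k - 1)*(k + 2)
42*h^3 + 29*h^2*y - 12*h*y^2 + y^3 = (-7*h + y)*(-6*h + y)*(h + y)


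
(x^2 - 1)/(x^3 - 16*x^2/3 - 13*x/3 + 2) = 3*(x - 1)/(3*x^2 - 19*x + 6)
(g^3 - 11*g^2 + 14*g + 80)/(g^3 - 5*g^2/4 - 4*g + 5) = 4*(g^2 - 13*g + 40)/(4*g^2 - 13*g + 10)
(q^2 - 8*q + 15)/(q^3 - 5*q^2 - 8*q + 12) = (q^2 - 8*q + 15)/(q^3 - 5*q^2 - 8*q + 12)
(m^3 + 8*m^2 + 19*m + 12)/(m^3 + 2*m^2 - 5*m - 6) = (m + 4)/(m - 2)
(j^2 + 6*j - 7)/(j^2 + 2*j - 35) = (j - 1)/(j - 5)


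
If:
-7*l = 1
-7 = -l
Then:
No Solution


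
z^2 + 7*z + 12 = (z + 3)*(z + 4)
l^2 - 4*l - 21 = (l - 7)*(l + 3)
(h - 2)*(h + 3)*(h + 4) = h^3 + 5*h^2 - 2*h - 24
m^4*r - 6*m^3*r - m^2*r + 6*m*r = m*(m - 6)*(m - 1)*(m*r + r)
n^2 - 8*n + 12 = (n - 6)*(n - 2)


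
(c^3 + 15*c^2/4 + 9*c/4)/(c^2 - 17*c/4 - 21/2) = c*(4*c^2 + 15*c + 9)/(4*c^2 - 17*c - 42)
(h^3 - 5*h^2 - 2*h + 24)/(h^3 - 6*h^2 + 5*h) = (h^3 - 5*h^2 - 2*h + 24)/(h*(h^2 - 6*h + 5))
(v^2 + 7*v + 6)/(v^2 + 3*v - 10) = (v^2 + 7*v + 6)/(v^2 + 3*v - 10)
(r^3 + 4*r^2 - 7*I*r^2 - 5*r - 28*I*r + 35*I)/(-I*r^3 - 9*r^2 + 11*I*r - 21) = I*(r^2 + 4*r - 5)/(r^2 - 2*I*r + 3)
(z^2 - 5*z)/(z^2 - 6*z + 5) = z/(z - 1)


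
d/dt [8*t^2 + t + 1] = 16*t + 1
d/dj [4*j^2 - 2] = 8*j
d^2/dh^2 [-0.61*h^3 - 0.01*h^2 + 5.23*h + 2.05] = -3.66*h - 0.02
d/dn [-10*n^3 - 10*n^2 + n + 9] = -30*n^2 - 20*n + 1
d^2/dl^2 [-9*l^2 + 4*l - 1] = -18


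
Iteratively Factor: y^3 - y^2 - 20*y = (y + 4)*(y^2 - 5*y) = (y - 5)*(y + 4)*(y)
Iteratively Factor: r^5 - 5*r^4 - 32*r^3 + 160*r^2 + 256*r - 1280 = (r + 4)*(r^4 - 9*r^3 + 4*r^2 + 144*r - 320) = (r - 4)*(r + 4)*(r^3 - 5*r^2 - 16*r + 80) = (r - 4)^2*(r + 4)*(r^2 - r - 20) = (r - 4)^2*(r + 4)^2*(r - 5)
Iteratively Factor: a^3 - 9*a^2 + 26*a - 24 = (a - 2)*(a^2 - 7*a + 12) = (a - 4)*(a - 2)*(a - 3)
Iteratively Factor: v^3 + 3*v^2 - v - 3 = (v + 3)*(v^2 - 1) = (v + 1)*(v + 3)*(v - 1)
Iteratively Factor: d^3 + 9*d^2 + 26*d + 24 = (d + 2)*(d^2 + 7*d + 12) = (d + 2)*(d + 4)*(d + 3)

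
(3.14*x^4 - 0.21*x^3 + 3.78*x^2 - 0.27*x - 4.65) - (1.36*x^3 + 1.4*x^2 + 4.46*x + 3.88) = 3.14*x^4 - 1.57*x^3 + 2.38*x^2 - 4.73*x - 8.53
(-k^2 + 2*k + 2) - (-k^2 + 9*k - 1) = 3 - 7*k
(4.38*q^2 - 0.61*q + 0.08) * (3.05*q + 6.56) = 13.359*q^3 + 26.8723*q^2 - 3.7576*q + 0.5248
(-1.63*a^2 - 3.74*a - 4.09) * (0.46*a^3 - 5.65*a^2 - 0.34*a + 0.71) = -0.7498*a^5 + 7.4891*a^4 + 19.8038*a^3 + 23.2228*a^2 - 1.2648*a - 2.9039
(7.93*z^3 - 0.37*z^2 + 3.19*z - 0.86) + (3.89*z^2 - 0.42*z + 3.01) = 7.93*z^3 + 3.52*z^2 + 2.77*z + 2.15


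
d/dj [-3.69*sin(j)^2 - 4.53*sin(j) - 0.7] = -(7.38*sin(j) + 4.53)*cos(j)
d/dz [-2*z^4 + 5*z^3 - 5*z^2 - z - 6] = -8*z^3 + 15*z^2 - 10*z - 1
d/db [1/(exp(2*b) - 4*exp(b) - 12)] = 2*(2 - exp(b))*exp(b)/(-exp(2*b) + 4*exp(b) + 12)^2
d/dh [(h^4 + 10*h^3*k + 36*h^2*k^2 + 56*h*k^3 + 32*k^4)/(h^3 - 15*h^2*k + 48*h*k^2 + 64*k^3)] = (h^5 - 22*h^4*k - 218*h^3*k^2 - 640*h^2*k^3 - 728*h*k^4 - 256*k^5)/(h^5 - 22*h^4*k + 145*h^3*k^2 - 152*h^2*k^3 - 832*h*k^4 - 512*k^5)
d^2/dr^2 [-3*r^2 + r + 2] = -6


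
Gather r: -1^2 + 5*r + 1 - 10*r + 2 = 2 - 5*r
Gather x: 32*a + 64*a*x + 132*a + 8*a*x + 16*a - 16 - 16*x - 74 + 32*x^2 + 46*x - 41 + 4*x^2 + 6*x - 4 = 180*a + 36*x^2 + x*(72*a + 36) - 135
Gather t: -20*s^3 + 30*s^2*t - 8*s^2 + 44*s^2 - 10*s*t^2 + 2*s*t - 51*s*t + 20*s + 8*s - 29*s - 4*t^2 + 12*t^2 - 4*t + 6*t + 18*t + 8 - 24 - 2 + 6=-20*s^3 + 36*s^2 - s + t^2*(8 - 10*s) + t*(30*s^2 - 49*s + 20) - 12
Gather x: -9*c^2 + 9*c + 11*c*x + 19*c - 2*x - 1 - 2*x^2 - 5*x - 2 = -9*c^2 + 28*c - 2*x^2 + x*(11*c - 7) - 3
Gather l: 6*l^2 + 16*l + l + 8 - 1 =6*l^2 + 17*l + 7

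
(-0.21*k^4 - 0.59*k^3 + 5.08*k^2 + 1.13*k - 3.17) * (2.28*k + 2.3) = -0.4788*k^5 - 1.8282*k^4 + 10.2254*k^3 + 14.2604*k^2 - 4.6286*k - 7.291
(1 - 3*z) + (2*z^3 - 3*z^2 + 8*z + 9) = 2*z^3 - 3*z^2 + 5*z + 10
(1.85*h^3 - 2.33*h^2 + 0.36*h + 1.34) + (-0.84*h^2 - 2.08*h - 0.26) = 1.85*h^3 - 3.17*h^2 - 1.72*h + 1.08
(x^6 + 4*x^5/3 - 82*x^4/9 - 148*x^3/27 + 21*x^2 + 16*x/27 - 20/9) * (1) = x^6 + 4*x^5/3 - 82*x^4/9 - 148*x^3/27 + 21*x^2 + 16*x/27 - 20/9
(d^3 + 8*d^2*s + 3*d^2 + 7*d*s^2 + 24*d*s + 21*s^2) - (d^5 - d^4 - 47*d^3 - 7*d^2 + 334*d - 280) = -d^5 + d^4 + 48*d^3 + 8*d^2*s + 10*d^2 + 7*d*s^2 + 24*d*s - 334*d + 21*s^2 + 280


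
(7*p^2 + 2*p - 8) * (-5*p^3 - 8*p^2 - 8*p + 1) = -35*p^5 - 66*p^4 - 32*p^3 + 55*p^2 + 66*p - 8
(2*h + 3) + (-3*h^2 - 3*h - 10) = -3*h^2 - h - 7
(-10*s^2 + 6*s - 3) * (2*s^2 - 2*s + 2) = -20*s^4 + 32*s^3 - 38*s^2 + 18*s - 6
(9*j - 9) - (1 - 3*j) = 12*j - 10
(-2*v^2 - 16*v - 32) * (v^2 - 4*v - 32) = -2*v^4 - 8*v^3 + 96*v^2 + 640*v + 1024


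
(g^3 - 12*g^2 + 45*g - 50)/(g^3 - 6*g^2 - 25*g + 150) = (g^2 - 7*g + 10)/(g^2 - g - 30)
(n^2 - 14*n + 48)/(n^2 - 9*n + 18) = (n - 8)/(n - 3)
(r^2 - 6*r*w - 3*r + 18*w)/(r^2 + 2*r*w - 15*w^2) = (r^2 - 6*r*w - 3*r + 18*w)/(r^2 + 2*r*w - 15*w^2)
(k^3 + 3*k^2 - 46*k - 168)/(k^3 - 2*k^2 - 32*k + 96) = (k^2 - 3*k - 28)/(k^2 - 8*k + 16)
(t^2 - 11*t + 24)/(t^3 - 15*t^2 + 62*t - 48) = (t - 3)/(t^2 - 7*t + 6)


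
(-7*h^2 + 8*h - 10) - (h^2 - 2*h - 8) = -8*h^2 + 10*h - 2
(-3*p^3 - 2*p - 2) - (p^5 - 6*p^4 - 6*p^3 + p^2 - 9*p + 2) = -p^5 + 6*p^4 + 3*p^3 - p^2 + 7*p - 4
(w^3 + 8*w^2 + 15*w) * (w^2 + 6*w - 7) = w^5 + 14*w^4 + 56*w^3 + 34*w^2 - 105*w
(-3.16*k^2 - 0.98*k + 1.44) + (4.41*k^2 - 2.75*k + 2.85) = 1.25*k^2 - 3.73*k + 4.29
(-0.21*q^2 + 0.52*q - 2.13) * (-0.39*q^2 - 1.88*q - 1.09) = 0.0819*q^4 + 0.192*q^3 + 0.082*q^2 + 3.4376*q + 2.3217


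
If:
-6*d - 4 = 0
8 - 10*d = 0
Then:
No Solution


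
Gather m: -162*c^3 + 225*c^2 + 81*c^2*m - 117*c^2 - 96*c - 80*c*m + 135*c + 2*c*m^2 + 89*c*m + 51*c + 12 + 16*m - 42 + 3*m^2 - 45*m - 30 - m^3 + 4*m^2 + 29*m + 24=-162*c^3 + 108*c^2 + 90*c - m^3 + m^2*(2*c + 7) + m*(81*c^2 + 9*c) - 36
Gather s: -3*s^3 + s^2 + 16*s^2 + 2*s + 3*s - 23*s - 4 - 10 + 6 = -3*s^3 + 17*s^2 - 18*s - 8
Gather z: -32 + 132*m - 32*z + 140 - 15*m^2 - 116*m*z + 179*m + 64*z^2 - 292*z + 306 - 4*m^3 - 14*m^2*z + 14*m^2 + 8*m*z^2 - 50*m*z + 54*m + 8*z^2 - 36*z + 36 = -4*m^3 - m^2 + 365*m + z^2*(8*m + 72) + z*(-14*m^2 - 166*m - 360) + 450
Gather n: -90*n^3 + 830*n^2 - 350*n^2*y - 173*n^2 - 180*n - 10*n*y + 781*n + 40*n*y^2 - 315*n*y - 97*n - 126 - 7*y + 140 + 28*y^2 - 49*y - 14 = -90*n^3 + n^2*(657 - 350*y) + n*(40*y^2 - 325*y + 504) + 28*y^2 - 56*y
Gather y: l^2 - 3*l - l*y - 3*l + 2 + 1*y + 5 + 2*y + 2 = l^2 - 6*l + y*(3 - l) + 9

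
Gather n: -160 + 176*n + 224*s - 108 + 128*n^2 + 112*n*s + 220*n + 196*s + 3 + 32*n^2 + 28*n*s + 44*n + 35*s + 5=160*n^2 + n*(140*s + 440) + 455*s - 260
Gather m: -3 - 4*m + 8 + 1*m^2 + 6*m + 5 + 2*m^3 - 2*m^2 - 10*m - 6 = 2*m^3 - m^2 - 8*m + 4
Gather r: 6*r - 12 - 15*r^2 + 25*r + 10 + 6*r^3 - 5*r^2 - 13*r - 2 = 6*r^3 - 20*r^2 + 18*r - 4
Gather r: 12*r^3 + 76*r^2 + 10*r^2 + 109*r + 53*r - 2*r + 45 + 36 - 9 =12*r^3 + 86*r^2 + 160*r + 72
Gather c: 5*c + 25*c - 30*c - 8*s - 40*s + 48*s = 0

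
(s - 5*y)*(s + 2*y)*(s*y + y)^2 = s^4*y^2 - 3*s^3*y^3 + 2*s^3*y^2 - 10*s^2*y^4 - 6*s^2*y^3 + s^2*y^2 - 20*s*y^4 - 3*s*y^3 - 10*y^4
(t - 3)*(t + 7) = t^2 + 4*t - 21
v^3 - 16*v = v*(v - 4)*(v + 4)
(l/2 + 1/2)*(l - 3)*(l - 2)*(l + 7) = l^4/2 + 3*l^3/2 - 27*l^2/2 + 13*l/2 + 21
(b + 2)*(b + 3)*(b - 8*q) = b^3 - 8*b^2*q + 5*b^2 - 40*b*q + 6*b - 48*q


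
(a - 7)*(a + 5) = a^2 - 2*a - 35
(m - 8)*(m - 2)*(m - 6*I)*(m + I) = m^4 - 10*m^3 - 5*I*m^3 + 22*m^2 + 50*I*m^2 - 60*m - 80*I*m + 96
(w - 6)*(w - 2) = w^2 - 8*w + 12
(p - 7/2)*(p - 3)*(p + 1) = p^3 - 11*p^2/2 + 4*p + 21/2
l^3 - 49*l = l*(l - 7)*(l + 7)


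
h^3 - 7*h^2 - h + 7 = (h - 7)*(h - 1)*(h + 1)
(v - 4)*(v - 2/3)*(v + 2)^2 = v^4 - 2*v^3/3 - 12*v^2 - 8*v + 32/3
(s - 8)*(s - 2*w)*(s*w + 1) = s^3*w - 2*s^2*w^2 - 8*s^2*w + s^2 + 16*s*w^2 - 2*s*w - 8*s + 16*w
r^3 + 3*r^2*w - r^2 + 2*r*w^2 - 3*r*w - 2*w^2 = (r - 1)*(r + w)*(r + 2*w)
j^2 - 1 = (j - 1)*(j + 1)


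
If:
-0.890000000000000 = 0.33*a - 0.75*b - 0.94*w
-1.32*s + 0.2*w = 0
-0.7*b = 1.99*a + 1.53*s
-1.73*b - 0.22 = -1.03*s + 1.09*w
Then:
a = 0.19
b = -1.18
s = 0.30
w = 1.96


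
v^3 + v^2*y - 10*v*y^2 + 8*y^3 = (v - 2*y)*(v - y)*(v + 4*y)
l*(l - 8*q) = l^2 - 8*l*q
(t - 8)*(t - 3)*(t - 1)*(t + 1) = t^4 - 11*t^3 + 23*t^2 + 11*t - 24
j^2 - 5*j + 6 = (j - 3)*(j - 2)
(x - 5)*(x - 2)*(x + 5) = x^3 - 2*x^2 - 25*x + 50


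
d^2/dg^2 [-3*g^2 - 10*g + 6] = -6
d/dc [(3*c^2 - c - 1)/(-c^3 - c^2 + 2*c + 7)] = ((1 - 6*c)*(c^3 + c^2 - 2*c - 7) - (-3*c^2 + c + 1)*(3*c^2 + 2*c - 2))/(c^3 + c^2 - 2*c - 7)^2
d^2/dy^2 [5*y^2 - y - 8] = 10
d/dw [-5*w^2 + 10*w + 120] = 10 - 10*w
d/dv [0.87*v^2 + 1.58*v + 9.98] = 1.74*v + 1.58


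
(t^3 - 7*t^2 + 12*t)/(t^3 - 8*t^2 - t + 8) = t*(t^2 - 7*t + 12)/(t^3 - 8*t^2 - t + 8)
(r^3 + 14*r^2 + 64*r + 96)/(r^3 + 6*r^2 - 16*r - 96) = (r + 4)/(r - 4)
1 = 1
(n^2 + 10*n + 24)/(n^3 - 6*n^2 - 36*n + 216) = (n + 4)/(n^2 - 12*n + 36)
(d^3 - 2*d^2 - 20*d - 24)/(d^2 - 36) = (d^2 + 4*d + 4)/(d + 6)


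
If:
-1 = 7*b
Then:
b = -1/7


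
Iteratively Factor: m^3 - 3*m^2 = (m)*(m^2 - 3*m) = m*(m - 3)*(m)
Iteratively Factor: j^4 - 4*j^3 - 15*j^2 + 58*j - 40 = (j - 2)*(j^3 - 2*j^2 - 19*j + 20) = (j - 2)*(j - 1)*(j^2 - j - 20) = (j - 5)*(j - 2)*(j - 1)*(j + 4)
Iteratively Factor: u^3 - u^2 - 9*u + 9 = (u - 1)*(u^2 - 9) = (u - 3)*(u - 1)*(u + 3)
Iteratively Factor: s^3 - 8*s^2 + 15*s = (s - 3)*(s^2 - 5*s) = (s - 5)*(s - 3)*(s)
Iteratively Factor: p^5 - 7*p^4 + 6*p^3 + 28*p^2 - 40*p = (p - 2)*(p^4 - 5*p^3 - 4*p^2 + 20*p) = (p - 5)*(p - 2)*(p^3 - 4*p) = (p - 5)*(p - 2)*(p + 2)*(p^2 - 2*p) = (p - 5)*(p - 2)^2*(p + 2)*(p)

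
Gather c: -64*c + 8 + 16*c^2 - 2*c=16*c^2 - 66*c + 8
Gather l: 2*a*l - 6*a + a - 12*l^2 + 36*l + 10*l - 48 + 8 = -5*a - 12*l^2 + l*(2*a + 46) - 40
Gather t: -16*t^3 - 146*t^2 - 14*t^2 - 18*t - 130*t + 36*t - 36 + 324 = -16*t^3 - 160*t^2 - 112*t + 288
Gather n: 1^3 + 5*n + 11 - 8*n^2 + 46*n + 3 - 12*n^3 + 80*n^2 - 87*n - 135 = -12*n^3 + 72*n^2 - 36*n - 120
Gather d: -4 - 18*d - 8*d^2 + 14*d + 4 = -8*d^2 - 4*d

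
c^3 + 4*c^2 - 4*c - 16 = (c - 2)*(c + 2)*(c + 4)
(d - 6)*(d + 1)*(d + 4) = d^3 - d^2 - 26*d - 24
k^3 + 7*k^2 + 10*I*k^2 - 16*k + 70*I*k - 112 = (k + 7)*(k + 2*I)*(k + 8*I)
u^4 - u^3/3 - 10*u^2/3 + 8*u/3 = u*(u - 4/3)*(u - 1)*(u + 2)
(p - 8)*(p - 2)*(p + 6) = p^3 - 4*p^2 - 44*p + 96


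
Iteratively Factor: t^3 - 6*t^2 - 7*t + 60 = (t - 4)*(t^2 - 2*t - 15) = (t - 5)*(t - 4)*(t + 3)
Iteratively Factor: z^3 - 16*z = (z - 4)*(z^2 + 4*z) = (z - 4)*(z + 4)*(z)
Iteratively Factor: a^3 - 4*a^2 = (a)*(a^2 - 4*a) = a*(a - 4)*(a)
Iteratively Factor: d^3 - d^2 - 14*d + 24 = (d - 3)*(d^2 + 2*d - 8) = (d - 3)*(d + 4)*(d - 2)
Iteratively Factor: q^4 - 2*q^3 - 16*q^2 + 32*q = (q)*(q^3 - 2*q^2 - 16*q + 32) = q*(q + 4)*(q^2 - 6*q + 8) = q*(q - 2)*(q + 4)*(q - 4)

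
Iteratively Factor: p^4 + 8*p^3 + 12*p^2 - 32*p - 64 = (p + 2)*(p^3 + 6*p^2 - 32) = (p + 2)*(p + 4)*(p^2 + 2*p - 8) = (p + 2)*(p + 4)^2*(p - 2)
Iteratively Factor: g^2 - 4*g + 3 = (g - 3)*(g - 1)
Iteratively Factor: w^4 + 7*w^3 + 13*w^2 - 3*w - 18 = (w + 3)*(w^3 + 4*w^2 + w - 6) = (w - 1)*(w + 3)*(w^2 + 5*w + 6) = (w - 1)*(w + 3)^2*(w + 2)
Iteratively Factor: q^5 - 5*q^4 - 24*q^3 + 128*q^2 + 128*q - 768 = (q - 4)*(q^4 - q^3 - 28*q^2 + 16*q + 192) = (q - 4)^2*(q^3 + 3*q^2 - 16*q - 48) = (q - 4)^2*(q + 4)*(q^2 - q - 12) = (q - 4)^2*(q + 3)*(q + 4)*(q - 4)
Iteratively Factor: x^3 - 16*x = (x - 4)*(x^2 + 4*x) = (x - 4)*(x + 4)*(x)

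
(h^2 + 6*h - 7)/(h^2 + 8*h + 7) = (h - 1)/(h + 1)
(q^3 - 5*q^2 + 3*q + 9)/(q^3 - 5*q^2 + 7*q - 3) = (q^2 - 2*q - 3)/(q^2 - 2*q + 1)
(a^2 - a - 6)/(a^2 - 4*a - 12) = (a - 3)/(a - 6)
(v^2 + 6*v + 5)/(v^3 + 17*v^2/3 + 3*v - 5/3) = 3/(3*v - 1)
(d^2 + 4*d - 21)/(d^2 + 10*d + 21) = (d - 3)/(d + 3)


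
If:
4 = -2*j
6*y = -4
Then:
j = -2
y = -2/3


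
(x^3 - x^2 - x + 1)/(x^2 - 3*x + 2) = (x^2 - 1)/(x - 2)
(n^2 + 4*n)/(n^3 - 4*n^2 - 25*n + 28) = n/(n^2 - 8*n + 7)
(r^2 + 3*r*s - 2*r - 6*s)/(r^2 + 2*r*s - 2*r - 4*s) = (r + 3*s)/(r + 2*s)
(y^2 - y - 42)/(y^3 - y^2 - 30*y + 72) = (y - 7)/(y^2 - 7*y + 12)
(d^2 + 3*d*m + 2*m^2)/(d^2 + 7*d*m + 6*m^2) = (d + 2*m)/(d + 6*m)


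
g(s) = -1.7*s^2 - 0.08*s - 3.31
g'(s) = -3.4*s - 0.08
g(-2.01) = -10.02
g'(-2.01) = 6.75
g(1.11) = -5.49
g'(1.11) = -3.85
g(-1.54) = -7.22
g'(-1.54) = 5.16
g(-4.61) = -39.07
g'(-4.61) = 15.59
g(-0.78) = -4.28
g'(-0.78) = 2.57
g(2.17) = -11.49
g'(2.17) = -7.46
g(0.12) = -3.34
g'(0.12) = -0.49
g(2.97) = -18.54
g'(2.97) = -10.18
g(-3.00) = -18.37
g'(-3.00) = 10.12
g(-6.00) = -64.03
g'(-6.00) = 20.32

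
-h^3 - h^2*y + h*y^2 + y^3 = (-h + y)*(h + y)^2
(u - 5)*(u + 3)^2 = u^3 + u^2 - 21*u - 45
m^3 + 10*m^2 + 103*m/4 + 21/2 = (m + 1/2)*(m + 7/2)*(m + 6)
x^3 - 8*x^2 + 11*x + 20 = (x - 5)*(x - 4)*(x + 1)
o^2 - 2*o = o*(o - 2)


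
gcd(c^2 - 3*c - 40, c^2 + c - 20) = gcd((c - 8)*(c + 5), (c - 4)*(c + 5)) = c + 5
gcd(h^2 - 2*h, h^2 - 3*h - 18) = 1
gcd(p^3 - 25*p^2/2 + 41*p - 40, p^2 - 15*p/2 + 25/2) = p - 5/2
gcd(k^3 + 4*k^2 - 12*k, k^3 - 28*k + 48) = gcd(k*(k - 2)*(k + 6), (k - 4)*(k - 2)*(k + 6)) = k^2 + 4*k - 12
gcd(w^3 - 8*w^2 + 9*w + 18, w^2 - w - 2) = w + 1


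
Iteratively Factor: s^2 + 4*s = (s + 4)*(s)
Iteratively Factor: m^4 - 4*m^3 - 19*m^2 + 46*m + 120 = (m - 4)*(m^3 - 19*m - 30) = (m - 5)*(m - 4)*(m^2 + 5*m + 6) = (m - 5)*(m - 4)*(m + 3)*(m + 2)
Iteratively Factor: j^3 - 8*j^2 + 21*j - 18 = (j - 2)*(j^2 - 6*j + 9) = (j - 3)*(j - 2)*(j - 3)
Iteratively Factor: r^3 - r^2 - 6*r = (r + 2)*(r^2 - 3*r) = (r - 3)*(r + 2)*(r)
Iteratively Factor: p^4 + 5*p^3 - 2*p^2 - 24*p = (p - 2)*(p^3 + 7*p^2 + 12*p) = (p - 2)*(p + 3)*(p^2 + 4*p) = p*(p - 2)*(p + 3)*(p + 4)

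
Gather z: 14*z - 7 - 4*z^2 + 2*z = -4*z^2 + 16*z - 7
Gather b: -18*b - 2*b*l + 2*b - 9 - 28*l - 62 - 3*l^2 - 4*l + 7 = b*(-2*l - 16) - 3*l^2 - 32*l - 64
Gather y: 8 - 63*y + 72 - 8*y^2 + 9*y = -8*y^2 - 54*y + 80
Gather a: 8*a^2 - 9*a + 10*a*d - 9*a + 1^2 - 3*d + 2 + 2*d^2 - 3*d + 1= 8*a^2 + a*(10*d - 18) + 2*d^2 - 6*d + 4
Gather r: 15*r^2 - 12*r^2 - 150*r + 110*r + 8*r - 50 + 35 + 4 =3*r^2 - 32*r - 11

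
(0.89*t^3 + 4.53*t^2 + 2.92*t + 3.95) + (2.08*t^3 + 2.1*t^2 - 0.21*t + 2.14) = 2.97*t^3 + 6.63*t^2 + 2.71*t + 6.09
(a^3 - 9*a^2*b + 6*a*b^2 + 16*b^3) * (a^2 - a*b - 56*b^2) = a^5 - 10*a^4*b - 41*a^3*b^2 + 514*a^2*b^3 - 352*a*b^4 - 896*b^5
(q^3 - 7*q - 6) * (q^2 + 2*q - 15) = q^5 + 2*q^4 - 22*q^3 - 20*q^2 + 93*q + 90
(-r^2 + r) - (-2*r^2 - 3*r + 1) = r^2 + 4*r - 1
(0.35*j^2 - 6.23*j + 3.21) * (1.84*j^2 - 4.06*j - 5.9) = 0.644*j^4 - 12.8842*j^3 + 29.1352*j^2 + 23.7244*j - 18.939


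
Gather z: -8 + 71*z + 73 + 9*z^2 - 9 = 9*z^2 + 71*z + 56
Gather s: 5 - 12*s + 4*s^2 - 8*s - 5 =4*s^2 - 20*s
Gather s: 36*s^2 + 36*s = 36*s^2 + 36*s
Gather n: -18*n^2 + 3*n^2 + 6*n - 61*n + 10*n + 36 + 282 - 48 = -15*n^2 - 45*n + 270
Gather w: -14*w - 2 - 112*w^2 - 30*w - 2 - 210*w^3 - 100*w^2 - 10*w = -210*w^3 - 212*w^2 - 54*w - 4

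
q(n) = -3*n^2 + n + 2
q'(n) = 1 - 6*n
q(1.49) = -3.17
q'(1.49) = -7.94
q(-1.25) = -3.94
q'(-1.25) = 8.50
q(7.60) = -163.68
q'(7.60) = -44.60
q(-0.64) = 0.13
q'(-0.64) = 4.84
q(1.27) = -1.57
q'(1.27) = -6.62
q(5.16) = -72.72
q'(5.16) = -29.96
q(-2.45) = -18.46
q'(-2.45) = 15.70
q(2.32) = -11.83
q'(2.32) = -12.92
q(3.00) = -22.00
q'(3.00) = -17.00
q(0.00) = 2.00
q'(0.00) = 1.00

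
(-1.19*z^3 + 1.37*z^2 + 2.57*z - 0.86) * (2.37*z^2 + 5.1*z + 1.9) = -2.8203*z^5 - 2.8221*z^4 + 10.8169*z^3 + 13.6718*z^2 + 0.497*z - 1.634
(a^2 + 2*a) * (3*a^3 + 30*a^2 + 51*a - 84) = 3*a^5 + 36*a^4 + 111*a^3 + 18*a^2 - 168*a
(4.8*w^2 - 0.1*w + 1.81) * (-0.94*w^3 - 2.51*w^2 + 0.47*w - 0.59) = -4.512*w^5 - 11.954*w^4 + 0.8056*w^3 - 7.4221*w^2 + 0.9097*w - 1.0679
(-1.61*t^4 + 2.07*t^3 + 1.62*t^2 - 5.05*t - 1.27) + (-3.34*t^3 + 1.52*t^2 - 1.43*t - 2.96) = -1.61*t^4 - 1.27*t^3 + 3.14*t^2 - 6.48*t - 4.23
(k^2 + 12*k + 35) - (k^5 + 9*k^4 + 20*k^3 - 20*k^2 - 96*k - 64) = -k^5 - 9*k^4 - 20*k^3 + 21*k^2 + 108*k + 99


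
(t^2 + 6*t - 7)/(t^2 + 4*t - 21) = (t - 1)/(t - 3)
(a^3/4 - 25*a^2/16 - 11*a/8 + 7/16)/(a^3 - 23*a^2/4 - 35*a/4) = (4*a^2 + 3*a - 1)/(4*a*(4*a + 5))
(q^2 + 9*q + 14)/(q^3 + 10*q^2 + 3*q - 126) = (q + 2)/(q^2 + 3*q - 18)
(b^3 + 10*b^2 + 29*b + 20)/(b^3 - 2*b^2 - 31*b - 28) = (b + 5)/(b - 7)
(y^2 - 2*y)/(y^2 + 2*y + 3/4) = 4*y*(y - 2)/(4*y^2 + 8*y + 3)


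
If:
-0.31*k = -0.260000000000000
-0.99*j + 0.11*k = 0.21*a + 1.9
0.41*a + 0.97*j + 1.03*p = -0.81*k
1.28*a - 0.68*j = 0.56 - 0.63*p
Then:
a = -1.04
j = -1.61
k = 0.84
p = 1.27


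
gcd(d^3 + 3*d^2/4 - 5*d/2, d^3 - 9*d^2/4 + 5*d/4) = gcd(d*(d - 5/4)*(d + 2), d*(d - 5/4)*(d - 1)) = d^2 - 5*d/4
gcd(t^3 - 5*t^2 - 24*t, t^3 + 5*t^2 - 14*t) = t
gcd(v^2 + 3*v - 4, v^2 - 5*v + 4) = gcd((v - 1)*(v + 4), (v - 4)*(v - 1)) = v - 1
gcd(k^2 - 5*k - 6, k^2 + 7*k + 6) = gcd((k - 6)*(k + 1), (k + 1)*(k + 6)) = k + 1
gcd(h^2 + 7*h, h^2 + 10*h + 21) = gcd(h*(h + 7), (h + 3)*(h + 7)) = h + 7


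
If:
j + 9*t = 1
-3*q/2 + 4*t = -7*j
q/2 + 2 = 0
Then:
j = -58/59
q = -4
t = 13/59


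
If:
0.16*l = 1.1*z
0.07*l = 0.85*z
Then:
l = 0.00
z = 0.00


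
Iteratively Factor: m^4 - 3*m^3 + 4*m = (m)*(m^3 - 3*m^2 + 4) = m*(m - 2)*(m^2 - m - 2) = m*(m - 2)^2*(m + 1)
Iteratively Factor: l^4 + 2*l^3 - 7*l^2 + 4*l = (l - 1)*(l^3 + 3*l^2 - 4*l) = (l - 1)*(l + 4)*(l^2 - l) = l*(l - 1)*(l + 4)*(l - 1)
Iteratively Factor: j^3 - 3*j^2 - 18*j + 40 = (j + 4)*(j^2 - 7*j + 10) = (j - 2)*(j + 4)*(j - 5)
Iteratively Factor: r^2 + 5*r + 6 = (r + 3)*(r + 2)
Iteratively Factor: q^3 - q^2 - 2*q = (q + 1)*(q^2 - 2*q) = (q - 2)*(q + 1)*(q)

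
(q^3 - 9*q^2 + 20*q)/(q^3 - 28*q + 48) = q*(q - 5)/(q^2 + 4*q - 12)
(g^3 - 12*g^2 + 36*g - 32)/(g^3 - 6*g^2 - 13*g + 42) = (g^2 - 10*g + 16)/(g^2 - 4*g - 21)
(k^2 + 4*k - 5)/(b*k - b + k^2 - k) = (k + 5)/(b + k)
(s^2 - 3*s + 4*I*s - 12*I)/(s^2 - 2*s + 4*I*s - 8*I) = (s - 3)/(s - 2)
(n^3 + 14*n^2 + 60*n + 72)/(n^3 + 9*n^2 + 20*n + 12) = (n + 6)/(n + 1)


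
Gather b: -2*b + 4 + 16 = 20 - 2*b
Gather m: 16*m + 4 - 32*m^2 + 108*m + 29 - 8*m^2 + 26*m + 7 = -40*m^2 + 150*m + 40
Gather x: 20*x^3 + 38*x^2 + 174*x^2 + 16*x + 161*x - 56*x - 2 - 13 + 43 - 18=20*x^3 + 212*x^2 + 121*x + 10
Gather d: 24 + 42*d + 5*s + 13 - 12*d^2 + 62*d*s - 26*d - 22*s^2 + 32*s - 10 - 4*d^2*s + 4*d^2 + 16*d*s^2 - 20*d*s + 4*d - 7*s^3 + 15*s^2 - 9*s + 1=d^2*(-4*s - 8) + d*(16*s^2 + 42*s + 20) - 7*s^3 - 7*s^2 + 28*s + 28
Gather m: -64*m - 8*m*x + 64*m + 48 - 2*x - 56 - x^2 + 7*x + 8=-8*m*x - x^2 + 5*x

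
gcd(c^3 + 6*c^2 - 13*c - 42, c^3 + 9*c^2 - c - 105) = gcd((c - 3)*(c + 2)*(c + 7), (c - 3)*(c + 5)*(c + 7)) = c^2 + 4*c - 21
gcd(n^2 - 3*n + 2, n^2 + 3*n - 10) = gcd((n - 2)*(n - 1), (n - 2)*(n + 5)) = n - 2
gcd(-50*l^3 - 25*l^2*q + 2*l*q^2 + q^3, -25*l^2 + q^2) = -25*l^2 + q^2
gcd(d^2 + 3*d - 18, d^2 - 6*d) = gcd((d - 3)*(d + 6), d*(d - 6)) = 1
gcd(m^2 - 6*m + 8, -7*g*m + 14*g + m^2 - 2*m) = m - 2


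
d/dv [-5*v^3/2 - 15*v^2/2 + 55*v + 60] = -15*v^2/2 - 15*v + 55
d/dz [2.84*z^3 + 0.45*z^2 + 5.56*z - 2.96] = 8.52*z^2 + 0.9*z + 5.56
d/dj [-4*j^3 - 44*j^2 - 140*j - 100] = -12*j^2 - 88*j - 140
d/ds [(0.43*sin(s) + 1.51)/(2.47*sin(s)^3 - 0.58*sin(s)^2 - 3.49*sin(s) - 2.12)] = (-2.1242*sin(s)^3 - 10.9397*sin(s)^2 + 1.7516*sin(s) + 4.3583)*cos(s)/(6.1009*sin(s)^6 - 2.8652*sin(s)^5 - 16.9042*sin(s)^4 - 6.4244*sin(s)^3 + 14.6393*sin(s)^2 + 14.7976*sin(s) + 4.4944)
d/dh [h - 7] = 1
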